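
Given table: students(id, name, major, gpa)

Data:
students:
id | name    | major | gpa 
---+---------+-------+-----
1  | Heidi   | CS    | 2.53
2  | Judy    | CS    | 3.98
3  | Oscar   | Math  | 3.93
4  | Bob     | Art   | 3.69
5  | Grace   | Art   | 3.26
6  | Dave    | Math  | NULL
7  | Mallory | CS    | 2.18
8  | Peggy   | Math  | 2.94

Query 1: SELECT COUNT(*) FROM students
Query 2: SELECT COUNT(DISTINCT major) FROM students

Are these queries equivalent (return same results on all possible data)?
No, not equivalent

Query 1 returns: [(8,)]
Query 2 returns: [(3,)]

Reason: COUNT(*) counts rows, COUNT(DISTINCT major) counts unique majors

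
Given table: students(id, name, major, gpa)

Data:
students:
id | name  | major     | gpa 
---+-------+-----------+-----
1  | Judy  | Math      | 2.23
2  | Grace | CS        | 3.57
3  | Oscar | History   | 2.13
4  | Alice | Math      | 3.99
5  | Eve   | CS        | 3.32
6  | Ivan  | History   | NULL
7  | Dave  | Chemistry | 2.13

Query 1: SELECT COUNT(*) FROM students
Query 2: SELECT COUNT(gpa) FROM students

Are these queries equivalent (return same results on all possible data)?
No, not equivalent

Query 1 returns: [(7,)]
Query 2 returns: [(6,)]

Reason: COUNT(*) includes NULLs, COUNT(column) excludes them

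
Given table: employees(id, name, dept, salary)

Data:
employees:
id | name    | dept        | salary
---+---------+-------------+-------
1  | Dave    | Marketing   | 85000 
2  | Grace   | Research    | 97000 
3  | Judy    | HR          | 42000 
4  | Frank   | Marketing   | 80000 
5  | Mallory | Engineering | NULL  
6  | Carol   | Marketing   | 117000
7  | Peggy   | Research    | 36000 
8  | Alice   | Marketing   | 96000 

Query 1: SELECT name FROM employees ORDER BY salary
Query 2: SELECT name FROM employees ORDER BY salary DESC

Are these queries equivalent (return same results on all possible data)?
No, not equivalent

Query 1 returns: [('Mallory',), ('Peggy',), ('Judy',), ('Frank',), ('Dave',), ('Alice',), ('Grace',), ('Carol',)]
Query 2 returns: [('Carol',), ('Grace',), ('Alice',), ('Dave',), ('Frank',), ('Judy',), ('Peggy',), ('Mallory',)]

Reason: ASC vs DESC gives opposite ordering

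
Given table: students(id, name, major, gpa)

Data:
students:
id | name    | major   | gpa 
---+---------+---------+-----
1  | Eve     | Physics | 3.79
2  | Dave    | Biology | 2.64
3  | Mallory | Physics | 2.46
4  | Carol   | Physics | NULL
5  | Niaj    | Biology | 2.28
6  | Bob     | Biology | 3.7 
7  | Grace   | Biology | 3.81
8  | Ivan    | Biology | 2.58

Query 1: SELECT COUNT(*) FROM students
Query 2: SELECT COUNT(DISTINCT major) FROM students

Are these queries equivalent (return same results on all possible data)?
No, not equivalent

Query 1 returns: [(8,)]
Query 2 returns: [(2,)]

Reason: COUNT(*) counts rows, COUNT(DISTINCT major) counts unique majors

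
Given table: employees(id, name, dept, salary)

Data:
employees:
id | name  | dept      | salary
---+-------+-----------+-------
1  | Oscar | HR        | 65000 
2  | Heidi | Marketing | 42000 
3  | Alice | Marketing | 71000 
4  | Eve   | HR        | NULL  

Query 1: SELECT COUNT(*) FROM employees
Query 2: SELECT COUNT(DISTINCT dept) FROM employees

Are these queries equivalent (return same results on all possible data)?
No, not equivalent

Query 1 returns: [(4,)]
Query 2 returns: [(2,)]

Reason: COUNT(*) counts rows, COUNT(DISTINCT dept) counts unique depts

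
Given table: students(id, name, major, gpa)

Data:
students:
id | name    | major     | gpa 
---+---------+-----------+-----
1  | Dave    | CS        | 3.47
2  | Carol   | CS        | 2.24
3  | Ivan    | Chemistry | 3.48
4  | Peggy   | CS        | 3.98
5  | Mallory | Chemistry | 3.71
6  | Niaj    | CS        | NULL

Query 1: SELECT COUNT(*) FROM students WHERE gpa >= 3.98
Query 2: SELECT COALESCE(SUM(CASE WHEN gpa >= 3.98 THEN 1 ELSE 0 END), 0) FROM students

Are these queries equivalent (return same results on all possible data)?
Yes, equivalent

Both queries return: [(1,)]

Reason: COUNT with WHERE vs conditional SUM (COALESCE handles empty-table NULL)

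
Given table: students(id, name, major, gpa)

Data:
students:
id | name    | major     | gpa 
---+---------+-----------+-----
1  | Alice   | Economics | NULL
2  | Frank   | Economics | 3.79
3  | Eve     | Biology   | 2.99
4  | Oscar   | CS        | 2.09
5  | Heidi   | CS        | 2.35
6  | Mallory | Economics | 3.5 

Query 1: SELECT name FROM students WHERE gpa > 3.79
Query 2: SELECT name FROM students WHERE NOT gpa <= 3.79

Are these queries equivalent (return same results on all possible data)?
Yes, equivalent

Both queries return: []

Reason: Both filter gpa > 3.79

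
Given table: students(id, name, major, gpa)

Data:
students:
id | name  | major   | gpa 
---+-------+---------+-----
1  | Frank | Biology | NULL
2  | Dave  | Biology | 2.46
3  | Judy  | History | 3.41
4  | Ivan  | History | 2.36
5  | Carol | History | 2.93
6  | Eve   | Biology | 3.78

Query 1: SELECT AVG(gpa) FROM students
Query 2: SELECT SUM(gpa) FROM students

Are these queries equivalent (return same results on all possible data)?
No, not equivalent

Query 1 returns: [(2.988,)]
Query 2 returns: [(14.94,)]

Reason: AVG vs SUM give different aggregate values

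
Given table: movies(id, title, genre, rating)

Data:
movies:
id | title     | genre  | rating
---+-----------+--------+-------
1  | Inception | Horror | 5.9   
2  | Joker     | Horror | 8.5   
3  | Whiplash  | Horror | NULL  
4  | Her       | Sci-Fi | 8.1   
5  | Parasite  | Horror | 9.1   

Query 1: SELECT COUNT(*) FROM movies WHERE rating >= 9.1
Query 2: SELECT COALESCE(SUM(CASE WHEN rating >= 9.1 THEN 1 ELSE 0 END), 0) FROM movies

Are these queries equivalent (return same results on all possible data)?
Yes, equivalent

Both queries return: [(1,)]

Reason: COUNT with WHERE vs conditional SUM (COALESCE handles empty-table NULL)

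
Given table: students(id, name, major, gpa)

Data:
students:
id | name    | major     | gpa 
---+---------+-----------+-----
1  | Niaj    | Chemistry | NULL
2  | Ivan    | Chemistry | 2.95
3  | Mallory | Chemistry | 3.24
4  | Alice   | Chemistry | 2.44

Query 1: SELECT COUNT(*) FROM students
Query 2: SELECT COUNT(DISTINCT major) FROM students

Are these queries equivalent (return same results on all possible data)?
No, not equivalent

Query 1 returns: [(4,)]
Query 2 returns: [(1,)]

Reason: COUNT(*) counts rows, COUNT(DISTINCT major) counts unique majors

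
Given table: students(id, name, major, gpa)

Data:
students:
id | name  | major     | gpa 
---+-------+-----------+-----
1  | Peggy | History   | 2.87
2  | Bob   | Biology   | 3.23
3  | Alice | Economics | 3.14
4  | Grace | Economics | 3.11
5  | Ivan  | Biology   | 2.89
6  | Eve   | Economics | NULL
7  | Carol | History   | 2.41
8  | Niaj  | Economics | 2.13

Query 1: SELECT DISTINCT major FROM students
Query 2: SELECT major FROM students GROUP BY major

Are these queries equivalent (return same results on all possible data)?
Yes, equivalent

Both queries return: [('Biology',), ('Economics',), ('History',)]

Reason: Both get unique majors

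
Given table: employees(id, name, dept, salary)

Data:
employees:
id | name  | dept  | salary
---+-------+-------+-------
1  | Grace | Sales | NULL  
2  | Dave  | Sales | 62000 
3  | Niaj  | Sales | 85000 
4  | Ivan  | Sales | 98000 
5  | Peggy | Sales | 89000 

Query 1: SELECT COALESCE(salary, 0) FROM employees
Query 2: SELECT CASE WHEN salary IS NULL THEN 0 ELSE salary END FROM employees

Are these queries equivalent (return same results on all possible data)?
Yes, equivalent

Both queries return: [(0,), (62000,), (85000,), (89000,), (98000,)]

Reason: COALESCE vs CASE for NULL handling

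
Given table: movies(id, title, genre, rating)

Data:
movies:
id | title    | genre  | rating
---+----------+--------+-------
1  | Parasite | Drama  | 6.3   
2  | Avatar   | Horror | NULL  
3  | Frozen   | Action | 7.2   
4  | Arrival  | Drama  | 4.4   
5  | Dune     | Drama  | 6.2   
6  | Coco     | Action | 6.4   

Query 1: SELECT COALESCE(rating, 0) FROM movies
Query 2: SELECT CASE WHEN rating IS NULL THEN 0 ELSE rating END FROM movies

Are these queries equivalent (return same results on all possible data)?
Yes, equivalent

Both queries return: [(0,), (4.4,), (6.2,), (6.3,), (6.4,), (7.2,)]

Reason: COALESCE vs CASE for NULL handling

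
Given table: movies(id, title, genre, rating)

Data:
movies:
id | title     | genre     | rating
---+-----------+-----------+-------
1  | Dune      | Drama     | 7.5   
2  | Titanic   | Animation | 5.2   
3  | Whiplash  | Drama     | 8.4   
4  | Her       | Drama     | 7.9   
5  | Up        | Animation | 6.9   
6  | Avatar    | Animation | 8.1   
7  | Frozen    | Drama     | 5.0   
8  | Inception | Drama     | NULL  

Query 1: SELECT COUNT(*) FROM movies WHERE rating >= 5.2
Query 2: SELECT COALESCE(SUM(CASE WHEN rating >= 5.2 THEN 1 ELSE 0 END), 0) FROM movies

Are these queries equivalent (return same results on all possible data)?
Yes, equivalent

Both queries return: [(6,)]

Reason: COUNT with WHERE vs conditional SUM (COALESCE handles empty-table NULL)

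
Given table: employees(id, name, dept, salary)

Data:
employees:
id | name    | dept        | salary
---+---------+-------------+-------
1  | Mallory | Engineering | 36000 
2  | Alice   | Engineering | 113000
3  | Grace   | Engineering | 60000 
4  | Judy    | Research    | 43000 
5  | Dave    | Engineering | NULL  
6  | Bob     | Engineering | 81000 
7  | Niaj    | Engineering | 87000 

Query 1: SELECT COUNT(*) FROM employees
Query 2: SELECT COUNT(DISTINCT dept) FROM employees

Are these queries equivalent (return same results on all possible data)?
No, not equivalent

Query 1 returns: [(7,)]
Query 2 returns: [(2,)]

Reason: COUNT(*) counts rows, COUNT(DISTINCT dept) counts unique depts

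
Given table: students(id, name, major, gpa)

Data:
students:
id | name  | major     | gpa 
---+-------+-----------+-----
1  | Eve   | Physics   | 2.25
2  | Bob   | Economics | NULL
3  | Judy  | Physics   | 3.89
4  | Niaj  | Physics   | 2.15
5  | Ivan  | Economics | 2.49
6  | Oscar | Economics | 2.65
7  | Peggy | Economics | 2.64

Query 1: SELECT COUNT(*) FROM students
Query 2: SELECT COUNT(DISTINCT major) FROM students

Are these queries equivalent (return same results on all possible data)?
No, not equivalent

Query 1 returns: [(7,)]
Query 2 returns: [(2,)]

Reason: COUNT(*) counts rows, COUNT(DISTINCT major) counts unique majors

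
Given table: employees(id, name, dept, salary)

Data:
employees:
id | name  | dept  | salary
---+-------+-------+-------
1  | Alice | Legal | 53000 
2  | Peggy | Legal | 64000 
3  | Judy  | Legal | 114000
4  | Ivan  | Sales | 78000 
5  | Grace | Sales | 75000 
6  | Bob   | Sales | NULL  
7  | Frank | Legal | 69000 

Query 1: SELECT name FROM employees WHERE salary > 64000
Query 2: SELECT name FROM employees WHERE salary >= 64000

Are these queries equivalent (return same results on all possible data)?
No, not equivalent

Query 1 returns: [('Judy',), ('Ivan',), ('Grace',), ('Frank',)]
Query 2 returns: [('Peggy',), ('Judy',), ('Ivan',), ('Grace',), ('Frank',)]

Reason: > vs >= gives different results when salary = 64000 exists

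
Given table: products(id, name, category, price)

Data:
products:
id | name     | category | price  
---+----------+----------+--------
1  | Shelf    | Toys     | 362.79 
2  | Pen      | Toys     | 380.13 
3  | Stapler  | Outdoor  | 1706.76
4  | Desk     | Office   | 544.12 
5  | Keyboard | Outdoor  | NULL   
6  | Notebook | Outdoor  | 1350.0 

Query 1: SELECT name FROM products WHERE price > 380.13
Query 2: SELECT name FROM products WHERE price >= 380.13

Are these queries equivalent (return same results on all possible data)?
No, not equivalent

Query 1 returns: [('Stapler',), ('Desk',), ('Notebook',)]
Query 2 returns: [('Pen',), ('Stapler',), ('Desk',), ('Notebook',)]

Reason: > vs >= gives different results when price = 380.13 exists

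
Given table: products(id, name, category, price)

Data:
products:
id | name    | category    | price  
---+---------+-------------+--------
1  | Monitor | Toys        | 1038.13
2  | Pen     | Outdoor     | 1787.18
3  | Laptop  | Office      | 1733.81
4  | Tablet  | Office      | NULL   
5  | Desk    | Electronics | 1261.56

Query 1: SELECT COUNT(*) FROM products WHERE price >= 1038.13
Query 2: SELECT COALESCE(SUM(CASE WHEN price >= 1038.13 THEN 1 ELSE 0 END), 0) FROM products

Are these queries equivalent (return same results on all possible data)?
Yes, equivalent

Both queries return: [(4,)]

Reason: COUNT with WHERE vs conditional SUM (COALESCE handles empty-table NULL)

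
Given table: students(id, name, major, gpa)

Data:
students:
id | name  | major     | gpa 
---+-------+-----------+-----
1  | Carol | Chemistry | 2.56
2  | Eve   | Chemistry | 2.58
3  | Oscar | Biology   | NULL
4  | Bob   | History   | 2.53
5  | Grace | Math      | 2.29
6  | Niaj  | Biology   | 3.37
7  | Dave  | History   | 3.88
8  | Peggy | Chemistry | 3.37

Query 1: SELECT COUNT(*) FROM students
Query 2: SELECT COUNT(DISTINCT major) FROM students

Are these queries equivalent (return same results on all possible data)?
No, not equivalent

Query 1 returns: [(8,)]
Query 2 returns: [(4,)]

Reason: COUNT(*) counts rows, COUNT(DISTINCT major) counts unique majors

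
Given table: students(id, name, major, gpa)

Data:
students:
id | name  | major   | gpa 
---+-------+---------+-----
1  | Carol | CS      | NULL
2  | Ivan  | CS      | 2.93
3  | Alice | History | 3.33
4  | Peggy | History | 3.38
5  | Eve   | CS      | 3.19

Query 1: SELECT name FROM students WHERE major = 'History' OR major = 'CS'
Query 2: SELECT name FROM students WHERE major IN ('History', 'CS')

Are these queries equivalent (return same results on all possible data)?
Yes, equivalent

Both queries return: [('Alice',), ('Carol',), ('Eve',), ('Ivan',), ('Peggy',)]

Reason: OR vs IN are equivalent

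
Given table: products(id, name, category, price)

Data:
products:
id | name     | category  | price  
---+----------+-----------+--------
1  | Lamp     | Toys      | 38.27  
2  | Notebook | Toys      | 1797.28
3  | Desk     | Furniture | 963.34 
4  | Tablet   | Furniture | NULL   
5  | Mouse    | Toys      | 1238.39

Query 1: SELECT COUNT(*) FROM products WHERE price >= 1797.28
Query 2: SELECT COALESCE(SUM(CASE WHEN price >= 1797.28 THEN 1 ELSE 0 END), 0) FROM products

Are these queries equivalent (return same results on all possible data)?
Yes, equivalent

Both queries return: [(1,)]

Reason: COUNT with WHERE vs conditional SUM (COALESCE handles empty-table NULL)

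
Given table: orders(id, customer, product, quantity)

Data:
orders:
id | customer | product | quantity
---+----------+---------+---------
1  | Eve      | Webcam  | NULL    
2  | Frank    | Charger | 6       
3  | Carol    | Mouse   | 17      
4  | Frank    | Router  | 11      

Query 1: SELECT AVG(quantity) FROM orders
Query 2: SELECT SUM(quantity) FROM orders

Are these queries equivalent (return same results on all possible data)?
No, not equivalent

Query 1 returns: [(11.333333333333334,)]
Query 2 returns: [(34,)]

Reason: AVG vs SUM give different aggregate values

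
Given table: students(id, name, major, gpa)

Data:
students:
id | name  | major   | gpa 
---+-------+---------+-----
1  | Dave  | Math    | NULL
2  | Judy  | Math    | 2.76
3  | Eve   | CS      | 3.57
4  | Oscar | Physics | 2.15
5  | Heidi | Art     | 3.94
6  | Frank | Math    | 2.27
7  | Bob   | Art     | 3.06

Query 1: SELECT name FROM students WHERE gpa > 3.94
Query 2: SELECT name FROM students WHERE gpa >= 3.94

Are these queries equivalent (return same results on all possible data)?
No, not equivalent

Query 1 returns: []
Query 2 returns: [('Heidi',)]

Reason: > vs >= gives different results when gpa = 3.94 exists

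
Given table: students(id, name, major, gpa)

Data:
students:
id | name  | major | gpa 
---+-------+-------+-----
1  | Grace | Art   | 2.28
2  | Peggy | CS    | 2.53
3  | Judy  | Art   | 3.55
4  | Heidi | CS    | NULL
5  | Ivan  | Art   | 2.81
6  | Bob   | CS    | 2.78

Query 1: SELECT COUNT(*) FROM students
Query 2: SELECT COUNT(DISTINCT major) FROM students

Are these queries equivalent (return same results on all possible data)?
No, not equivalent

Query 1 returns: [(6,)]
Query 2 returns: [(2,)]

Reason: COUNT(*) counts rows, COUNT(DISTINCT major) counts unique majors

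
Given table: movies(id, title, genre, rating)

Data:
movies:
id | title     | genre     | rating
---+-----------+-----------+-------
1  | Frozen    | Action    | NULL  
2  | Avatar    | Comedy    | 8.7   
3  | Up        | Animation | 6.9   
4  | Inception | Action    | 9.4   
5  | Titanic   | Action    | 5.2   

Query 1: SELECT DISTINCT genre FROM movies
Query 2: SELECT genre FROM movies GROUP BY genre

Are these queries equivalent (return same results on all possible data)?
Yes, equivalent

Both queries return: [('Action',), ('Animation',), ('Comedy',)]

Reason: Both get unique genres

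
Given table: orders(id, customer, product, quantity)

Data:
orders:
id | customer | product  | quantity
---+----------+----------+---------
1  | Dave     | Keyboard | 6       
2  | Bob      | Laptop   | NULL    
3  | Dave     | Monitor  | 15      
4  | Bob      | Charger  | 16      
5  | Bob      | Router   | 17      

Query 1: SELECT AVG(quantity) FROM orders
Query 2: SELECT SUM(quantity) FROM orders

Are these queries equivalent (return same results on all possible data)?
No, not equivalent

Query 1 returns: [(13.5,)]
Query 2 returns: [(54,)]

Reason: AVG vs SUM give different aggregate values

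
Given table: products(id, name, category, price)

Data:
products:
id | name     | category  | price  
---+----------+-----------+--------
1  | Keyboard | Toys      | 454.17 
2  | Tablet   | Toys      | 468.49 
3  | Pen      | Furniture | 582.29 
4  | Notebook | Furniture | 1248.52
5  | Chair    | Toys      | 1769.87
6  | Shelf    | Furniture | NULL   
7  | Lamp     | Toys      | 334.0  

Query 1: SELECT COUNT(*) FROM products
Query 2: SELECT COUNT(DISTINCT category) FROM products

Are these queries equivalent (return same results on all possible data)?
No, not equivalent

Query 1 returns: [(7,)]
Query 2 returns: [(2,)]

Reason: COUNT(*) counts rows, COUNT(DISTINCT category) counts unique categorys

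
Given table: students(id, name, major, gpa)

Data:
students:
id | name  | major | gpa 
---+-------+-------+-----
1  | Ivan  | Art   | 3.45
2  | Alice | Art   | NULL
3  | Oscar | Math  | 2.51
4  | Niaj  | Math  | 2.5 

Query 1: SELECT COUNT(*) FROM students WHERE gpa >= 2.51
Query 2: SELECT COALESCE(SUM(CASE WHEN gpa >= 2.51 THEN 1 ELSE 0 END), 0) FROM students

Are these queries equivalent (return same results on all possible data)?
Yes, equivalent

Both queries return: [(2,)]

Reason: COUNT with WHERE vs conditional SUM (COALESCE handles empty-table NULL)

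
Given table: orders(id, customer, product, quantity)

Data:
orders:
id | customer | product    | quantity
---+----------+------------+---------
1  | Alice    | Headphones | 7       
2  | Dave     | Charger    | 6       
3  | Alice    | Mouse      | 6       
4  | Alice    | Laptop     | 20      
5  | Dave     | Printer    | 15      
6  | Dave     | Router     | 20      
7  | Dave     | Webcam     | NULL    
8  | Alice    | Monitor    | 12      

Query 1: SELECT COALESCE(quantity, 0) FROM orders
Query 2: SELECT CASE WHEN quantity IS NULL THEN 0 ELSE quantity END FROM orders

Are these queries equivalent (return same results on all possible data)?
Yes, equivalent

Both queries return: [(0,), (6,), (6,), (7,), (12,), (15,), (20,), (20,)]

Reason: COALESCE vs CASE for NULL handling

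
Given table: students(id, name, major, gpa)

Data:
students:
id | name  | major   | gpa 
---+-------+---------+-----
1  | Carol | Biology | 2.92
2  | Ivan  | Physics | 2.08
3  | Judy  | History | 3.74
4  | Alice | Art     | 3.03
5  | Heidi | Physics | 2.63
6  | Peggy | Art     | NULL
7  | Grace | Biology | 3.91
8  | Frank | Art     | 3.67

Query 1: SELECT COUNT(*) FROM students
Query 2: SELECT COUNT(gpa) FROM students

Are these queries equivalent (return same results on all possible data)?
No, not equivalent

Query 1 returns: [(8,)]
Query 2 returns: [(7,)]

Reason: COUNT(*) includes NULLs, COUNT(column) excludes them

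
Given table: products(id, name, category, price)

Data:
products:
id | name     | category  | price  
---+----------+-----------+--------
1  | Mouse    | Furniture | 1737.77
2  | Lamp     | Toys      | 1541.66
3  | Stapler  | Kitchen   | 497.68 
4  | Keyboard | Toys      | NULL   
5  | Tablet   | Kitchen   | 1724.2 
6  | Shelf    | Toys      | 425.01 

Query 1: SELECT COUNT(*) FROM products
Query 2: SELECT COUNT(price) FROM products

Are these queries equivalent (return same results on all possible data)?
No, not equivalent

Query 1 returns: [(6,)]
Query 2 returns: [(5,)]

Reason: COUNT(*) includes NULLs, COUNT(column) excludes them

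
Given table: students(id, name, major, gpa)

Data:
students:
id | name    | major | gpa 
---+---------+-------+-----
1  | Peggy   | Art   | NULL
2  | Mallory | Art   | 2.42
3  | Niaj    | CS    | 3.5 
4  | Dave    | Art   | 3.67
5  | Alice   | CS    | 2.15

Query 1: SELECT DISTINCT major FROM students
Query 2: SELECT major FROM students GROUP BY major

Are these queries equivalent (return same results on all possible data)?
Yes, equivalent

Both queries return: [('Art',), ('CS',)]

Reason: Both get unique majors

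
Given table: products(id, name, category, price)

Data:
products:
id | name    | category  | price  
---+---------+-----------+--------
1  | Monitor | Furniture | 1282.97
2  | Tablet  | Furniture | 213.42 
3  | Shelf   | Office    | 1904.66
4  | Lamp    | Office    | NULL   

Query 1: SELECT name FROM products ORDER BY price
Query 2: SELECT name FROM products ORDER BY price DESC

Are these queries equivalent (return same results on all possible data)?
No, not equivalent

Query 1 returns: [('Lamp',), ('Tablet',), ('Monitor',), ('Shelf',)]
Query 2 returns: [('Shelf',), ('Monitor',), ('Tablet',), ('Lamp',)]

Reason: ASC vs DESC gives opposite ordering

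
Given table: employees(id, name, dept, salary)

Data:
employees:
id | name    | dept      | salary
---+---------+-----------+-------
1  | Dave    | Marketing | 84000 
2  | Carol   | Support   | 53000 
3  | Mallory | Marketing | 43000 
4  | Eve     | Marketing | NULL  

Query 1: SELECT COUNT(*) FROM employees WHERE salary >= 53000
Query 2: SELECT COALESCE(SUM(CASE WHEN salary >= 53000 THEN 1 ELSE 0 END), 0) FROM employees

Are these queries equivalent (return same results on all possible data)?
Yes, equivalent

Both queries return: [(2,)]

Reason: COUNT with WHERE vs conditional SUM (COALESCE handles empty-table NULL)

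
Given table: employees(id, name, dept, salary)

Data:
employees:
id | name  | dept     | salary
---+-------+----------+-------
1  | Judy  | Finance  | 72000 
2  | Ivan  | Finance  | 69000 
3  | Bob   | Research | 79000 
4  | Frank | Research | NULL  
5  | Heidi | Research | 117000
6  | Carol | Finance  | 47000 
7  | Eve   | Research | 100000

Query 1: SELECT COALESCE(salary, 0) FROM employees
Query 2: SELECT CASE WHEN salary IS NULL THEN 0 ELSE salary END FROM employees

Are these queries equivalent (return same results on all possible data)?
Yes, equivalent

Both queries return: [(0,), (47000,), (69000,), (72000,), (79000,), (100000,), (117000,)]

Reason: COALESCE vs CASE for NULL handling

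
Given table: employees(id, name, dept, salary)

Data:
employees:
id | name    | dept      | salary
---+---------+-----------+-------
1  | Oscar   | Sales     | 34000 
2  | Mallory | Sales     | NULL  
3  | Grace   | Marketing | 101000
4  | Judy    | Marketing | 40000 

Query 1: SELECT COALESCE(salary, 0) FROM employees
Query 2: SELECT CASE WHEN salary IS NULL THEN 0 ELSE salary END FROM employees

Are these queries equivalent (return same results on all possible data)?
Yes, equivalent

Both queries return: [(0,), (34000,), (40000,), (101000,)]

Reason: COALESCE vs CASE for NULL handling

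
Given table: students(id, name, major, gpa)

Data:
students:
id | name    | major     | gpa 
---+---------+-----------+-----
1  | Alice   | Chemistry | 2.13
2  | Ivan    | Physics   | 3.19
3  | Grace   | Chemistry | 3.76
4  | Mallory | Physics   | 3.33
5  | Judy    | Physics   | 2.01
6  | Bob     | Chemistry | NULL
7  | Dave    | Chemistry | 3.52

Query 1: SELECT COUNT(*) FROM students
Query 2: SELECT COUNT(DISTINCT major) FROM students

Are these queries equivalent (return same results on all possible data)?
No, not equivalent

Query 1 returns: [(7,)]
Query 2 returns: [(2,)]

Reason: COUNT(*) counts rows, COUNT(DISTINCT major) counts unique majors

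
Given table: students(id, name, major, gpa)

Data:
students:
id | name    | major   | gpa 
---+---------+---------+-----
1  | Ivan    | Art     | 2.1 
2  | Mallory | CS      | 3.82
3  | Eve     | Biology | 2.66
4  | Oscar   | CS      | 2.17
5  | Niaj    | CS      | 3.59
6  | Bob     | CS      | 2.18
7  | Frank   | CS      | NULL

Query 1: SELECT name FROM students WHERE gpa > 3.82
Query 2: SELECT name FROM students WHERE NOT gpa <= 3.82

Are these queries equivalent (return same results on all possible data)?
Yes, equivalent

Both queries return: []

Reason: Both filter gpa > 3.82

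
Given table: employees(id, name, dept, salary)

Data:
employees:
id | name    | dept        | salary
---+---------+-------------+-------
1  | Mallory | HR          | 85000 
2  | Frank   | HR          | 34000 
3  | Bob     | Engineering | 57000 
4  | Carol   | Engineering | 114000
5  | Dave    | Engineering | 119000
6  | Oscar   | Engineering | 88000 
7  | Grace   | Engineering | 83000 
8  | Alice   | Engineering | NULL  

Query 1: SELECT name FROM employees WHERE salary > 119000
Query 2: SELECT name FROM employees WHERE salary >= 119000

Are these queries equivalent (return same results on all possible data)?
No, not equivalent

Query 1 returns: []
Query 2 returns: [('Dave',)]

Reason: > vs >= gives different results when salary = 119000 exists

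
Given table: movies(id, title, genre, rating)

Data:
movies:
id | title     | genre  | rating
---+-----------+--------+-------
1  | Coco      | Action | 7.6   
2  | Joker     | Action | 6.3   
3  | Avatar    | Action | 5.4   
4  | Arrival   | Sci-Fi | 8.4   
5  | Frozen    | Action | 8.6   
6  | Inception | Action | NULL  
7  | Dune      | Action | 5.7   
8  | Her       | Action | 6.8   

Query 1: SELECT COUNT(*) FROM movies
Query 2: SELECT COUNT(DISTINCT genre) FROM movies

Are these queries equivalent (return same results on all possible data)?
No, not equivalent

Query 1 returns: [(8,)]
Query 2 returns: [(2,)]

Reason: COUNT(*) counts rows, COUNT(DISTINCT genre) counts unique genres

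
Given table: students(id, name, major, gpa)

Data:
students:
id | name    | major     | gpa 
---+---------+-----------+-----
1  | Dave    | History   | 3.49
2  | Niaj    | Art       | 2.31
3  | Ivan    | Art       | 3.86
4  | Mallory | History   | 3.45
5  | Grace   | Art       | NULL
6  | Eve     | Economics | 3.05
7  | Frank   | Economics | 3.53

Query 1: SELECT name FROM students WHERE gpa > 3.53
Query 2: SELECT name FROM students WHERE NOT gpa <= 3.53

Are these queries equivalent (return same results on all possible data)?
Yes, equivalent

Both queries return: [('Ivan',)]

Reason: Both filter gpa > 3.53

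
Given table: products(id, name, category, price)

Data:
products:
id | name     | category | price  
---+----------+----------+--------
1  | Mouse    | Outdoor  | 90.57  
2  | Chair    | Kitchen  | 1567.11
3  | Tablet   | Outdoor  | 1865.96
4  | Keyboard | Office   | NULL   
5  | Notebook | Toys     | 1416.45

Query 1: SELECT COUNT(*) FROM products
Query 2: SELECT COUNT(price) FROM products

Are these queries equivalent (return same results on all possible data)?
No, not equivalent

Query 1 returns: [(5,)]
Query 2 returns: [(4,)]

Reason: COUNT(*) includes NULLs, COUNT(column) excludes them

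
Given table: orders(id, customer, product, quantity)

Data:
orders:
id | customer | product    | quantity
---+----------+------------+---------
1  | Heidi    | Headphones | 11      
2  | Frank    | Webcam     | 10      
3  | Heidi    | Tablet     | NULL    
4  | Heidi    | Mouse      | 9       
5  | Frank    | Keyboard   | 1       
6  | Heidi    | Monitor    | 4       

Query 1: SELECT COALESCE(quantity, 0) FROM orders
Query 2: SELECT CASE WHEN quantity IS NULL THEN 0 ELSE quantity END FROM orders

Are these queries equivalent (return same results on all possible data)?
Yes, equivalent

Both queries return: [(0,), (1,), (4,), (9,), (10,), (11,)]

Reason: COALESCE vs CASE for NULL handling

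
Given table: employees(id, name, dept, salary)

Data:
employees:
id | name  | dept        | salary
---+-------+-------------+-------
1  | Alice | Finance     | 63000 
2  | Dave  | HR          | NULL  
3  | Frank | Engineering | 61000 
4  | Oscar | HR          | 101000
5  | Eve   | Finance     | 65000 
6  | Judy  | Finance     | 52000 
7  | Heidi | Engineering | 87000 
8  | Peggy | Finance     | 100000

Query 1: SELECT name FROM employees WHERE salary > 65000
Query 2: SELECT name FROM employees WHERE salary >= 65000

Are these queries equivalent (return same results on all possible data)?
No, not equivalent

Query 1 returns: [('Oscar',), ('Heidi',), ('Peggy',)]
Query 2 returns: [('Oscar',), ('Eve',), ('Heidi',), ('Peggy',)]

Reason: > vs >= gives different results when salary = 65000 exists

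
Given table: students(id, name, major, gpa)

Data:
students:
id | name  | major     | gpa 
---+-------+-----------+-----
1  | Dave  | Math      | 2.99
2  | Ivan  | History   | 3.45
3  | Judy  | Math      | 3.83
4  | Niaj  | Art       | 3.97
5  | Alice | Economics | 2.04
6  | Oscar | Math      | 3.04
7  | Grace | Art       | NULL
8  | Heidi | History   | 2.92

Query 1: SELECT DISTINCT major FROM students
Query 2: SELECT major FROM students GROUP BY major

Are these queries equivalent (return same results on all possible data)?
Yes, equivalent

Both queries return: [('Art',), ('Economics',), ('History',), ('Math',)]

Reason: Both get unique majors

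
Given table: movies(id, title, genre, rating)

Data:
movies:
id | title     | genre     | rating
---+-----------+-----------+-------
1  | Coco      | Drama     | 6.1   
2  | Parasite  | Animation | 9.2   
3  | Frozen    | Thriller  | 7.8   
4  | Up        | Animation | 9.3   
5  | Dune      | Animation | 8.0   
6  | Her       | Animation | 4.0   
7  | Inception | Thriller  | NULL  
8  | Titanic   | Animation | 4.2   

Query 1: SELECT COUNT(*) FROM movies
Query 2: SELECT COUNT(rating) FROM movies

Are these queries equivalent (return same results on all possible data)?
No, not equivalent

Query 1 returns: [(8,)]
Query 2 returns: [(7,)]

Reason: COUNT(*) includes NULLs, COUNT(column) excludes them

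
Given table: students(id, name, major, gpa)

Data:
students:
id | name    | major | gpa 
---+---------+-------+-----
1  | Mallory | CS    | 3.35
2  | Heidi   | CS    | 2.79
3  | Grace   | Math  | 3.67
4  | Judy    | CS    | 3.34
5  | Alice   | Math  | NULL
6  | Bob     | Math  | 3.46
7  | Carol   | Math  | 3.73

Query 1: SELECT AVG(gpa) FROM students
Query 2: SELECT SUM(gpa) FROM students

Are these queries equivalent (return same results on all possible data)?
No, not equivalent

Query 1 returns: [(3.39,)]
Query 2 returns: [(20.34,)]

Reason: AVG vs SUM give different aggregate values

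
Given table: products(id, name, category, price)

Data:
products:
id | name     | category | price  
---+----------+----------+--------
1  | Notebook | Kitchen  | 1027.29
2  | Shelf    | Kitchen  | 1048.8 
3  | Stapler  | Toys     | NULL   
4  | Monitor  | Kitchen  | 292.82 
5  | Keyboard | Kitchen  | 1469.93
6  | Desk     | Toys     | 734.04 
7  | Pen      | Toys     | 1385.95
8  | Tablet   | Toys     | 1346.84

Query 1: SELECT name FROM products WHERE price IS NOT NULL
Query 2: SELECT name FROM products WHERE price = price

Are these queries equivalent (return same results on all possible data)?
Yes, equivalent

Both queries return: [('Desk',), ('Keyboard',), ('Monitor',), ('Notebook',), ('Pen',), ('Shelf',), ('Tablet',)]

Reason: IS NOT NULL vs self-equality (both exclude NULLs)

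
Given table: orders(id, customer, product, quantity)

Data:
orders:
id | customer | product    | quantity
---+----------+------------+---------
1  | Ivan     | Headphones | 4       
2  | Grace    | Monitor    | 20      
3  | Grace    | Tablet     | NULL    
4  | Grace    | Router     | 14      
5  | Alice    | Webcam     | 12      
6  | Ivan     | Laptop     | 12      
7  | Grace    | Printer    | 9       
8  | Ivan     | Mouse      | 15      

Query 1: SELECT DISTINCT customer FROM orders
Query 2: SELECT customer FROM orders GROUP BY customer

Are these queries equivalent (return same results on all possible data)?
Yes, equivalent

Both queries return: [('Alice',), ('Grace',), ('Ivan',)]

Reason: Both get unique customers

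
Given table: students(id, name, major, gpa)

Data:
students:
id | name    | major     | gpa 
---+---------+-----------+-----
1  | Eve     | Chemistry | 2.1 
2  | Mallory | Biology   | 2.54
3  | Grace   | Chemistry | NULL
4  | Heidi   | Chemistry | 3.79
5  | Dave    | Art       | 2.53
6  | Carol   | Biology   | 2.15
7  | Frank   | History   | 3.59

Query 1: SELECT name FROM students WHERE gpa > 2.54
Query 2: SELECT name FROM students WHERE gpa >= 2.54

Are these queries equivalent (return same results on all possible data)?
No, not equivalent

Query 1 returns: [('Heidi',), ('Frank',)]
Query 2 returns: [('Mallory',), ('Heidi',), ('Frank',)]

Reason: > vs >= gives different results when gpa = 2.54 exists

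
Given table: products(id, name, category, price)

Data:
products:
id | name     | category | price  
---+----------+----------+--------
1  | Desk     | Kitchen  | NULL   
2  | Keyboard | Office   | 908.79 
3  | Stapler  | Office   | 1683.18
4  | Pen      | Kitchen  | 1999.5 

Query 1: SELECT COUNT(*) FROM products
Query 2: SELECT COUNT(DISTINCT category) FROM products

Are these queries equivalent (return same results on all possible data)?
No, not equivalent

Query 1 returns: [(4,)]
Query 2 returns: [(2,)]

Reason: COUNT(*) counts rows, COUNT(DISTINCT category) counts unique categorys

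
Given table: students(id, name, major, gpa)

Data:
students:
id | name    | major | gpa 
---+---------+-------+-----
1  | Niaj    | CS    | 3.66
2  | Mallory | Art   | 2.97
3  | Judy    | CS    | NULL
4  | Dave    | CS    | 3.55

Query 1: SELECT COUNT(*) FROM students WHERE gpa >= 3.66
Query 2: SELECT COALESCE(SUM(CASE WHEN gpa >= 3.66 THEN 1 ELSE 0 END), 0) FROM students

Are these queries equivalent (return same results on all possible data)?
Yes, equivalent

Both queries return: [(1,)]

Reason: COUNT with WHERE vs conditional SUM (COALESCE handles empty-table NULL)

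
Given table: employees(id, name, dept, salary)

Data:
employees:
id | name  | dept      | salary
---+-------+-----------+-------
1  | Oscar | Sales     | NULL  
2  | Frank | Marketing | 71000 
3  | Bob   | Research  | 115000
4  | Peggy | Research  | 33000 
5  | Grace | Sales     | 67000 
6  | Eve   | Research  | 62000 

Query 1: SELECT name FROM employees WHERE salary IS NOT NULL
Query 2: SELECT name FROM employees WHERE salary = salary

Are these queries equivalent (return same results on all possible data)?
Yes, equivalent

Both queries return: [('Bob',), ('Eve',), ('Frank',), ('Grace',), ('Peggy',)]

Reason: IS NOT NULL vs self-equality (both exclude NULLs)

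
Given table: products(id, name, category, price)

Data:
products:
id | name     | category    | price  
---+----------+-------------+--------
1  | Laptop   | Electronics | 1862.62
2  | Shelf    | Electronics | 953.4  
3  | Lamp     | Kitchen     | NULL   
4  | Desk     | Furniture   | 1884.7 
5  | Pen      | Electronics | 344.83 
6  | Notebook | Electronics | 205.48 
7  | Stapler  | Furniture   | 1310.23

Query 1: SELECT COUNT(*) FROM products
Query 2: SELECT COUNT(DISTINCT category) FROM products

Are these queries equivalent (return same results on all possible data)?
No, not equivalent

Query 1 returns: [(7,)]
Query 2 returns: [(3,)]

Reason: COUNT(*) counts rows, COUNT(DISTINCT category) counts unique categorys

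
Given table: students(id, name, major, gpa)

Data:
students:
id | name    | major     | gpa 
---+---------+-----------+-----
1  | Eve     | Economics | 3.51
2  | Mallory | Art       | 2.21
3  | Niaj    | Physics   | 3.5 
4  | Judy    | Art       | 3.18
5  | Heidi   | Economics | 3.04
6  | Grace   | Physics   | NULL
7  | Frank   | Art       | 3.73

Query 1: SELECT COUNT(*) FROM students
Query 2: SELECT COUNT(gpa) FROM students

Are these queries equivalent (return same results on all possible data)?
No, not equivalent

Query 1 returns: [(7,)]
Query 2 returns: [(6,)]

Reason: COUNT(*) includes NULLs, COUNT(column) excludes them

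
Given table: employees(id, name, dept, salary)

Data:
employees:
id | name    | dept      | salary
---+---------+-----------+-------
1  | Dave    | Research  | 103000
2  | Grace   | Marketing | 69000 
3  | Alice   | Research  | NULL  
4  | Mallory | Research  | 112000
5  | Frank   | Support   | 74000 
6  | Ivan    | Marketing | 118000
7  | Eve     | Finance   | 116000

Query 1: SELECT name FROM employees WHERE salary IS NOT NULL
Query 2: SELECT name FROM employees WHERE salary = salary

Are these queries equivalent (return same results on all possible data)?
Yes, equivalent

Both queries return: [('Dave',), ('Eve',), ('Frank',), ('Grace',), ('Ivan',), ('Mallory',)]

Reason: IS NOT NULL vs self-equality (both exclude NULLs)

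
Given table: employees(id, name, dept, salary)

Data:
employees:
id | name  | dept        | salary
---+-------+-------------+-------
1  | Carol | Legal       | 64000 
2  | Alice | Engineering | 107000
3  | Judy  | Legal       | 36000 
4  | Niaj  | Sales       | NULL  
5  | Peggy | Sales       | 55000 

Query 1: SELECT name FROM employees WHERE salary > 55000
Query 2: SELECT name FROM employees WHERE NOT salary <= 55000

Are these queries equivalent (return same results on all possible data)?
Yes, equivalent

Both queries return: [('Alice',), ('Carol',)]

Reason: Both filter salary > 55000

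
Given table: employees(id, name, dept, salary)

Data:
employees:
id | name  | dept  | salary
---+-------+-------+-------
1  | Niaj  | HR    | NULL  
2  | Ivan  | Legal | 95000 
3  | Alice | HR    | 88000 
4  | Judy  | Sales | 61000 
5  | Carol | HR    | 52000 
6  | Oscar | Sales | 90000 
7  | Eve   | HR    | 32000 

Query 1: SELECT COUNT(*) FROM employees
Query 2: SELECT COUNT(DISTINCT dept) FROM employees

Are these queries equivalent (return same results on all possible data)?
No, not equivalent

Query 1 returns: [(7,)]
Query 2 returns: [(3,)]

Reason: COUNT(*) counts rows, COUNT(DISTINCT dept) counts unique depts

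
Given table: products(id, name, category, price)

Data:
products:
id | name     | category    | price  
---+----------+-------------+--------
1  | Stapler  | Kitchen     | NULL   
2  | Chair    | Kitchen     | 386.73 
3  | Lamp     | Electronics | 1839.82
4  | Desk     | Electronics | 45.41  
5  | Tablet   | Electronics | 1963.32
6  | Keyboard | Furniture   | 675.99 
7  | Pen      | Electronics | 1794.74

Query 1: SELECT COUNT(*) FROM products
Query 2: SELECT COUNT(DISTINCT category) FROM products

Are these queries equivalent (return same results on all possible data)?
No, not equivalent

Query 1 returns: [(7,)]
Query 2 returns: [(3,)]

Reason: COUNT(*) counts rows, COUNT(DISTINCT category) counts unique categorys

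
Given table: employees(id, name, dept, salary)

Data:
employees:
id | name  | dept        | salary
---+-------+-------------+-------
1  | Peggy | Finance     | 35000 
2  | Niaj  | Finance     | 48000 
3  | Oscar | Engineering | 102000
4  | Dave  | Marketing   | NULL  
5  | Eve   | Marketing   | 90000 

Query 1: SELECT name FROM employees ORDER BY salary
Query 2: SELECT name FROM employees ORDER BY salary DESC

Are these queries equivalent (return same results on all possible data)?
No, not equivalent

Query 1 returns: [('Dave',), ('Peggy',), ('Niaj',), ('Eve',), ('Oscar',)]
Query 2 returns: [('Oscar',), ('Eve',), ('Niaj',), ('Peggy',), ('Dave',)]

Reason: ASC vs DESC gives opposite ordering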